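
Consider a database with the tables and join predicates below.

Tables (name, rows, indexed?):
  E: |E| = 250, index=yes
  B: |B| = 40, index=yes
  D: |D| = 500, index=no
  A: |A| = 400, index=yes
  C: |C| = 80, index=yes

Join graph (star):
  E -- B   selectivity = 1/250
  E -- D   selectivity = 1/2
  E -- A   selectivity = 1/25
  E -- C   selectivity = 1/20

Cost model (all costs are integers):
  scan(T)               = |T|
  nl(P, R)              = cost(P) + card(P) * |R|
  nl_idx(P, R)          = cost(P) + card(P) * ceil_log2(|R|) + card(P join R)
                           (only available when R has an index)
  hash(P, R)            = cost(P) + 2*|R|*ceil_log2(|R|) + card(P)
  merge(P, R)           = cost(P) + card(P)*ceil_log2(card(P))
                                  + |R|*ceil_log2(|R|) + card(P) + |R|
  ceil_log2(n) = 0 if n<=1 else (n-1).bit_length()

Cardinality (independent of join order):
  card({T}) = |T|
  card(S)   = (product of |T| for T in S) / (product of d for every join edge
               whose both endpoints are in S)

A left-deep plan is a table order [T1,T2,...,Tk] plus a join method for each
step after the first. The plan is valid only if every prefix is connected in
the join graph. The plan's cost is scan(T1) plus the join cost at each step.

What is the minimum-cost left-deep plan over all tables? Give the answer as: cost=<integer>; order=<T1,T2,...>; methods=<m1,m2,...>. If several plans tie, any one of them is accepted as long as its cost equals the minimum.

cost=14720; order=B,E,A,C,D; methods=nl_idx,nl_idx,hash,hash

Selinger DP (subsets sized 1..n):
  {E}: scan cost=250, card=250
  {B}: scan cost=40, card=40
  {D}: scan cost=500, card=500
  {A}: scan cost=400, card=400
  {C}: scan cost=80, card=80
  {BE}: card=40; try (E,nl_idx)→400, (B,hash)→980, (B,nl_idx)→1790, (E,merge)→2570, (B,merge)→2780, (E,hash)→4080 …(+2); best=400 via (E,nl_idx)
  {DE}: card=62500; try (E,hash)→5000, (D,merge)→7500, (E,merge)→7750, (D,hash)→9500, (E,nl_idx)→67000, (D,nl)→125250 …(+1); best=5000 via (E,hash)
  {AE}: card=4000; try (E,hash)→4800, (A,merge)→6500, (A,nl_idx)→6500, (E,merge)→6650, (E,nl_idx)→7600, (A,hash)→7700 …(+2); best=4800 via (E,hash)
  {CE}: card=1000; try (C,hash)→1620, (E,nl_idx)→1720, (E,merge)→2970, (C,nl_idx)→3000, (C,merge)→3140, (E,hash)→4160 …(+2); best=1620 via (C,hash)
  {BDE}: card=10000; try (D,merge)→5680, (D,hash)→9440, (D,nl)→20400, (B,hash)→67980, (B,nl_idx)→390000, (B,merge)→1067780 …(+1); best=5680 via (D,merge)
  {ABE}: card=640; try (A,nl_idx)→1400, (A,merge)→4680, (A,hash)→7640, (B,hash)→9280, (A,nl)→16400, (B,nl_idx)→29440 …(+2); best=1400 via (A,nl_idx)
  {BCE}: card=160; try (C,nl_idx)→840, (C,merge)→1320, (C,hash)→1560, (B,hash)→3100, (C,nl)→3600, (B,nl_idx)→7780 …(+2); best=840 via (C,nl_idx)
  {ADE}: card=1000000; try (D,hash)→17800, (D,merge)→61800, (A,hash)→74700, (A,merge)→1071500, (A,nl_idx)→1567500, (D,nl)→2004800 …(+1); best=17800 via (D,hash)
  {CDE}: card=250000; try (D,hash)→11620, (D,merge)→17620, (C,hash)→68620, (D,nl)→501620, (C,nl_idx)→692500, (C,merge)→1068140 …(+1); best=11620 via (D,hash)
  {ACE}: card=16000; try (A,hash)→9820, (C,hash)→9920, (A,merge)→16620, (A,nl_idx)→26620, (C,nl_idx)→48800, (C,merge)→57440 …(+2); best=9820 via (A,hash)
  {ABDE}: card=160000; try (D,hash)→11040, (D,merge)→13440, (A,hash)→22880, (A,merge)→159680, (A,nl_idx)→255680, (D,nl)→321400 …(+5); best=11040 via (D,hash)
  {BCDE}: card=40000; try (D,merge)→7280, (D,hash)→10000, (C,hash)→16800, (D,nl)→80840, (C,nl_idx)→115680, (C,merge)→156320 …(+5); best=7280 via (D,merge)
  {ABCE}: card=2560; try (C,hash)→3160, (A,nl_idx)→4840, (A,merge)→6280, (A,hash)→8200, (C,nl_idx)→8440, (C,merge)→9080 …(+6); best=3160 via (C,hash)
  {ACDE}: card=4000000; try (D,hash)→34820, (D,merge)→254820, (A,hash)→268820, (C,hash)→1018920, (A,merge)→4765620, (A,nl_idx)→6261620 …(+5); best=34820 via (D,hash)
  {ABCDE}: card=640000; try (D,hash)→14720, (D,merge)→41440, (A,hash)→54480, (C,hash)→172160, (A,merge)→691280, (A,nl_idx)→1007280 …(+9); best=14720 via (D,hash)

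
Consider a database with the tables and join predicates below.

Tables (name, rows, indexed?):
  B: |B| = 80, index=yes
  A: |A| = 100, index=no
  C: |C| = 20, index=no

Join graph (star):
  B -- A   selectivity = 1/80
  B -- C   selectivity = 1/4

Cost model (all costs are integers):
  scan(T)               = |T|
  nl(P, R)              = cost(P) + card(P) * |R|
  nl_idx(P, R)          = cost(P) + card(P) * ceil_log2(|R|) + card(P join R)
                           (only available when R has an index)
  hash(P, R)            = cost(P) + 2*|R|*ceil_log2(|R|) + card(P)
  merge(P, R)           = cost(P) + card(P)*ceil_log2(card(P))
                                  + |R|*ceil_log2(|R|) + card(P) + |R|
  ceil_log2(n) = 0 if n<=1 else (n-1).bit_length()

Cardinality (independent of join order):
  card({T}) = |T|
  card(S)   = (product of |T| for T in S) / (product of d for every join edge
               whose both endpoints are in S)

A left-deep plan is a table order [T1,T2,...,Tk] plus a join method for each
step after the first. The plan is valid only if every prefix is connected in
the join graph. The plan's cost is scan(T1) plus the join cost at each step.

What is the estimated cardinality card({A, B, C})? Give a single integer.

500

Tables in S: A(100), B(80), C(20)
Edges inside S: B-A(d=80), B-C(d=4)
numerator = 100 * 80 * 20 = 160000
denominator = 80 * 4 = 320
card(S) = 160000 / 320 = 500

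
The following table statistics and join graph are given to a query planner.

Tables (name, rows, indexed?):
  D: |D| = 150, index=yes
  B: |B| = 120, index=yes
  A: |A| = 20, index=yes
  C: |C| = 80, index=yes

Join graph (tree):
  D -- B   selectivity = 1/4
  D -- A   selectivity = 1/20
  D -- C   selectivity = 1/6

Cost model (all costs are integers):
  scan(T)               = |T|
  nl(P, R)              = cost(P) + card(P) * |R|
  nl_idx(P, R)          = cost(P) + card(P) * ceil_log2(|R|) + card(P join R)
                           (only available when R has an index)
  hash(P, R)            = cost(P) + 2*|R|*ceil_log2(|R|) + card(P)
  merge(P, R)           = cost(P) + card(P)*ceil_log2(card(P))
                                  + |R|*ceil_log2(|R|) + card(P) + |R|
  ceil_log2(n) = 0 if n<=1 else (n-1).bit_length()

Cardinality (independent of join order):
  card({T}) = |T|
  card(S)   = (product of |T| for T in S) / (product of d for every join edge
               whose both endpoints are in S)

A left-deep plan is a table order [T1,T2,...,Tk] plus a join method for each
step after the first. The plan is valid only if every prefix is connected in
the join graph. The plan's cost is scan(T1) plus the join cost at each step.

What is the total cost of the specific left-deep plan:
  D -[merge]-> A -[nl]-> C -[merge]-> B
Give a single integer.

step 1: scan D: cost=150, card=150
step 2: join A via merge
    card(P join A) = 150*20/(20) = 150
    cost = 150 + 150*8 + 20*5 + 150 + 20 = 1620
step 3: join C via nl
    card(P join C) = 150*80/(6) = 2000
    cost = 1620 + 150*80 = 13620
step 4: join B via merge
    card(P join B) = 2000*120/(4) = 60000
    cost = 13620 + 2000*11 + 120*7 + 2000 + 120 = 38580

38580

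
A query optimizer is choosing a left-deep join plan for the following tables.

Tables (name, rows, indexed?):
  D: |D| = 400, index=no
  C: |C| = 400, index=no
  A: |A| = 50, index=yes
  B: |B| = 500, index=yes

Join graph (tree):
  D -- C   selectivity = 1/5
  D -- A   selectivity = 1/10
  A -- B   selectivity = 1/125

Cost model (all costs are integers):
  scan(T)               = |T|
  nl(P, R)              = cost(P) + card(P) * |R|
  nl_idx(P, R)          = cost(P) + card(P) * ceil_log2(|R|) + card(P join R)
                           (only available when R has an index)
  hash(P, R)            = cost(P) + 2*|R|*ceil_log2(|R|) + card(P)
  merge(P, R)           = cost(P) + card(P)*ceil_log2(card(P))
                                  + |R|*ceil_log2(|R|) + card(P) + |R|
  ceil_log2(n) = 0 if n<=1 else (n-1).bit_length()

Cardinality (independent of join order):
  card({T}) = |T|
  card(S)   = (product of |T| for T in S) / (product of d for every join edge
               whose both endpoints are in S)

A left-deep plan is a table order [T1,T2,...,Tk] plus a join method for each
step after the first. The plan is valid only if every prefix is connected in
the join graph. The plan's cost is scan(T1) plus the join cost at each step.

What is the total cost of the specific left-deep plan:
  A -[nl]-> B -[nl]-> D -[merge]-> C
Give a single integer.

step 1: scan A: cost=50, card=50
step 2: join B via nl
    card(P join B) = 50*500/(125) = 200
    cost = 50 + 50*500 = 25050
step 3: join D via nl
    card(P join D) = 200*400/(10) = 8000
    cost = 25050 + 200*400 = 105050
step 4: join C via merge
    card(P join C) = 8000*400/(5) = 640000
    cost = 105050 + 8000*13 + 400*9 + 8000 + 400 = 221050

221050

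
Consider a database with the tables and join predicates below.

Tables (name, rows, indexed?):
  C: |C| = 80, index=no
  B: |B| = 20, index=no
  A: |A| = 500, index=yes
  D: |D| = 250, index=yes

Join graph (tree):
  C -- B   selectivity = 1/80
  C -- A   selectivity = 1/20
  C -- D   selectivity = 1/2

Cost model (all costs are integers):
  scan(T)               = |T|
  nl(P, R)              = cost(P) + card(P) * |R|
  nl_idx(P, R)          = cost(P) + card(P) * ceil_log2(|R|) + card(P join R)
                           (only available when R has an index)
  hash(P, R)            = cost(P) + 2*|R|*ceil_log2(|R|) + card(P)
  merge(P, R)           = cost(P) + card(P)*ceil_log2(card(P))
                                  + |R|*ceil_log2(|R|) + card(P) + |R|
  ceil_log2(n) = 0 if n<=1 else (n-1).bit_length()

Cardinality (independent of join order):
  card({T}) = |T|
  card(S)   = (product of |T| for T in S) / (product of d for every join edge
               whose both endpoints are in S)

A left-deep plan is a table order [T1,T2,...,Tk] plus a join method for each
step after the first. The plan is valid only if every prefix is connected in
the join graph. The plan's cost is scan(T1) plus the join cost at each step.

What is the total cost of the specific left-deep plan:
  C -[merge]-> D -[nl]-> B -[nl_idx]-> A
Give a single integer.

step 1: scan C: cost=80, card=80
step 2: join D via merge
    card(P join D) = 80*250/(2) = 10000
    cost = 80 + 80*7 + 250*8 + 80 + 250 = 2970
step 3: join B via nl
    card(P join B) = 10000*20/(80) = 2500
    cost = 2970 + 10000*20 = 202970
step 4: join A via nl_idx
    card(P join A) = 2500*500/(20) = 62500
    cost = 202970 + 2500*9 + 62500 = 287970

287970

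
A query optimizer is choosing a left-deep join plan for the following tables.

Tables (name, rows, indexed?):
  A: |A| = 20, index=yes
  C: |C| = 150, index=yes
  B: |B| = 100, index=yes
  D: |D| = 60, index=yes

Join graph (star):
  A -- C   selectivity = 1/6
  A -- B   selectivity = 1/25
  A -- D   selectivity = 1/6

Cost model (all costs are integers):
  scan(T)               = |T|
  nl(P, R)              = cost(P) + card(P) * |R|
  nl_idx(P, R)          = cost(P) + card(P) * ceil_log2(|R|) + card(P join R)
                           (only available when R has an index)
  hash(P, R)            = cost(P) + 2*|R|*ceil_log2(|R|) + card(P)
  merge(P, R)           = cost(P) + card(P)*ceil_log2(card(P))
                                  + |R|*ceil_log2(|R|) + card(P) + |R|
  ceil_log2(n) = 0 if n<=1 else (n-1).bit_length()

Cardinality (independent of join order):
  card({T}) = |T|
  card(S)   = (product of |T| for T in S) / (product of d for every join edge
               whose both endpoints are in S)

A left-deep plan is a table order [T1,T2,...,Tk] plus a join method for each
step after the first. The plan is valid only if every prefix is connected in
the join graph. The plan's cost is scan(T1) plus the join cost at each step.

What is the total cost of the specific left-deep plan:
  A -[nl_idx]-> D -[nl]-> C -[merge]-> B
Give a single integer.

step 1: scan A: cost=20, card=20
step 2: join D via nl_idx
    card(P join D) = 20*60/(6) = 200
    cost = 20 + 20*6 + 200 = 340
step 3: join C via nl
    card(P join C) = 200*150/(6) = 5000
    cost = 340 + 200*150 = 30340
step 4: join B via merge
    card(P join B) = 5000*100/(25) = 20000
    cost = 30340 + 5000*13 + 100*7 + 5000 + 100 = 101140

101140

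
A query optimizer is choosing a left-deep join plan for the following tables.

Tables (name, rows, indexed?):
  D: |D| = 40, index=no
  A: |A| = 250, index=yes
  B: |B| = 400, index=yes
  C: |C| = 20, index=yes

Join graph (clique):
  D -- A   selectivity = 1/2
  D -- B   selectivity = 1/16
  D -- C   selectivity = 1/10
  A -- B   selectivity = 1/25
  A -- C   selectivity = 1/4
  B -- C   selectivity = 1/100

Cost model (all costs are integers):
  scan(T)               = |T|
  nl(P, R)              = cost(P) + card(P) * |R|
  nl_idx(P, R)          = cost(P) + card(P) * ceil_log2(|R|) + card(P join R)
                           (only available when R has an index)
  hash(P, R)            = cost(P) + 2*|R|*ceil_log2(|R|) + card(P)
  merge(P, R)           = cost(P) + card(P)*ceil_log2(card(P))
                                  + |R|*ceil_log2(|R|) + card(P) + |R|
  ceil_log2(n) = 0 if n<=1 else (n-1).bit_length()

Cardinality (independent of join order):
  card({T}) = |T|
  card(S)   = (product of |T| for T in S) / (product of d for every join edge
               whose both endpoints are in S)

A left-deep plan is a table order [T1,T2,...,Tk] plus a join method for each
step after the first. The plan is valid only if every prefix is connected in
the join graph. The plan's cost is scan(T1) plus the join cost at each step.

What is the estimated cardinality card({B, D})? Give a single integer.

1000

Tables in S: B(400), D(40)
Edges inside S: D-B(d=16)
numerator = 400 * 40 = 16000
denominator = 16 = 16
card(S) = 16000 / 16 = 1000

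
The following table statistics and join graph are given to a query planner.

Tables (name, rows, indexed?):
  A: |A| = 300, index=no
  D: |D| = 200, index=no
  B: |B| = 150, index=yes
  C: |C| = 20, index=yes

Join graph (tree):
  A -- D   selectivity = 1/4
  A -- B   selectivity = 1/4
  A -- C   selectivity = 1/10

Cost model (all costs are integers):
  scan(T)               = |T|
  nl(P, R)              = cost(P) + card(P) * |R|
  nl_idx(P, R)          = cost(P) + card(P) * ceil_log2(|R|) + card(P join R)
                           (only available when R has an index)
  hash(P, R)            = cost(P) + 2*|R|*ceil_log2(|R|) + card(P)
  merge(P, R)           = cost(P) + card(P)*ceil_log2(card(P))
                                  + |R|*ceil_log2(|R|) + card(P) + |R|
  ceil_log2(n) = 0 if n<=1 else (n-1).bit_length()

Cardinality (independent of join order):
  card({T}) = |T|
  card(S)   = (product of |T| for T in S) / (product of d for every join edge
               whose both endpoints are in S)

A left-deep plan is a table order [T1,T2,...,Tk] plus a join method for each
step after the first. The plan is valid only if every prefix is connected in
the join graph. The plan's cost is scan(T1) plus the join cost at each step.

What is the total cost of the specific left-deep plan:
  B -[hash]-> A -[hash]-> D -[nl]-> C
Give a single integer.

11270150

step 1: scan B: cost=150, card=150
step 2: join A via hash
    card(P join A) = 150*300/(4) = 11250
    cost = 150 + 2*300*9 + 150 = 5700
step 3: join D via hash
    card(P join D) = 11250*200/(4) = 562500
    cost = 5700 + 2*200*8 + 11250 = 20150
step 4: join C via nl
    card(P join C) = 562500*20/(10) = 1125000
    cost = 20150 + 562500*20 = 11270150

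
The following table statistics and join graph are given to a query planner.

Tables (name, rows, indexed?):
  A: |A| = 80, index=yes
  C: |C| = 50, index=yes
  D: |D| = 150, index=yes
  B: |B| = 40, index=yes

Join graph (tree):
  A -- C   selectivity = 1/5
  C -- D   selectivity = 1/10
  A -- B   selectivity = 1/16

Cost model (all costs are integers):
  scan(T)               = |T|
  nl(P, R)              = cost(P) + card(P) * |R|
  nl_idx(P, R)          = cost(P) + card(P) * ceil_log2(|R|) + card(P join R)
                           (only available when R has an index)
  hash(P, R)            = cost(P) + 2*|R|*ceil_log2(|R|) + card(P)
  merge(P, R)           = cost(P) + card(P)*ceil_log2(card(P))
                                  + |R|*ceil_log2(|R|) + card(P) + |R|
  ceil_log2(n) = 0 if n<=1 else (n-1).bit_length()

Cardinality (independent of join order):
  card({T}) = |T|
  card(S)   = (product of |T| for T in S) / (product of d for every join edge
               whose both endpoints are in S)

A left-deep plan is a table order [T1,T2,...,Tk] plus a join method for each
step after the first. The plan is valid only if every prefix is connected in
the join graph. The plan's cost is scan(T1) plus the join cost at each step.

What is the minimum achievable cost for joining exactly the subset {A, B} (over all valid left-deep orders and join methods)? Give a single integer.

520

Selinger DP over subsets of {A,B}:
  {A}: scan cost=80, card=80
  {B}: scan cost=40, card=40
  {AB}: card=200; try (A,nl_idx)→520, (B,hash)→640, (B,nl_idx)→760, (A,merge)→960, (B,merge)→1000, (A,hash)→1200 …(+2); best=520 via (A,nl_idx)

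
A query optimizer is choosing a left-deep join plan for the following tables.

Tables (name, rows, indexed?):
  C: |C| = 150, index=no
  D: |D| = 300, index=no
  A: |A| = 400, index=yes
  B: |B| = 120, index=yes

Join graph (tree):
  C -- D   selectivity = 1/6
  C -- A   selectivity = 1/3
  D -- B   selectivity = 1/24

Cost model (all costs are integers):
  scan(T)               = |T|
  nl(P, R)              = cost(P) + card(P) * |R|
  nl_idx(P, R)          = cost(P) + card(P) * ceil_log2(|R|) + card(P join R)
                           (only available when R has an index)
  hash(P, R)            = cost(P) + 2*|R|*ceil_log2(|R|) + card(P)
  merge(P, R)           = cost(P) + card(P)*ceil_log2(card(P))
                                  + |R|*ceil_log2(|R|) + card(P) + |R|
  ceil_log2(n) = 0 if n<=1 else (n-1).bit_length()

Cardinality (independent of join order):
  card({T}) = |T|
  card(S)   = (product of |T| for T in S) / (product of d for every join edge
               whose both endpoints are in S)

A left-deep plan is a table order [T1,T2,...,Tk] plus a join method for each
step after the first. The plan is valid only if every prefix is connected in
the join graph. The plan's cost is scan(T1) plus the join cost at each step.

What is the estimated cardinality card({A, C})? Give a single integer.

Tables in S: A(400), C(150)
Edges inside S: C-A(d=3)
numerator = 400 * 150 = 60000
denominator = 3 = 3
card(S) = 60000 / 3 = 20000

20000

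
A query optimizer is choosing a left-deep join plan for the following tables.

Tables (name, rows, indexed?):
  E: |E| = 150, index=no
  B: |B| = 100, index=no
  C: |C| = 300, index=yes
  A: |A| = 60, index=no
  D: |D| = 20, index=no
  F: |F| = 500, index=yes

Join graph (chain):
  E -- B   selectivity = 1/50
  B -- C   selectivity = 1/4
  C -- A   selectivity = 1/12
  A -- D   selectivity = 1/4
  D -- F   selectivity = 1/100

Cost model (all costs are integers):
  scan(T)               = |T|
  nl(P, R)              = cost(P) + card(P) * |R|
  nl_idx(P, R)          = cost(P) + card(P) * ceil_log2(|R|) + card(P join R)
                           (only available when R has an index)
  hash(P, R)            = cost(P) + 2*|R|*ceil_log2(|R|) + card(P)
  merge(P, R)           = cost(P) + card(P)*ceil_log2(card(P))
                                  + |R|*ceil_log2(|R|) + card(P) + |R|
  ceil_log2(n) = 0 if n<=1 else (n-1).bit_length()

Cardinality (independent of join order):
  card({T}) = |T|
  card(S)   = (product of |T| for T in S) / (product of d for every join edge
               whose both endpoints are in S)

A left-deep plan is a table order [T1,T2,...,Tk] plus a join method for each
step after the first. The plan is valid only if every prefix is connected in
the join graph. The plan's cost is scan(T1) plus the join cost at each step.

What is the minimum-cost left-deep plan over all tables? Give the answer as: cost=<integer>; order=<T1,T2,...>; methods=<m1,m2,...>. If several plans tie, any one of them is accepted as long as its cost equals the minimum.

cost=714820; order=E,B,C,A,D,F; methods=hash,hash,hash,hash,hash

Selinger DP (subsets sized 1..n):
  {E}: scan cost=150, card=150
  {B}: scan cost=100, card=100
  {C}: scan cost=300, card=300
  {A}: scan cost=60, card=60
  {D}: scan cost=20, card=20
  {F}: scan cost=500, card=500
  {BE}: card=300; try (B,hash)→1700, (E,merge)→2250, (B,merge)→2300, (E,hash)→2600, (E,nl)→15100, (B,nl)→15150; best=1700 via (B,hash)
  {BC}: card=7500; try (B,hash)→2000, (C,merge)→3900, (B,merge)→4100, (C,hash)→5600, (C,nl_idx)→8500, (C,nl)→30100 …(+1); best=2000 via (B,hash)
  {AC}: card=1500; try (A,hash)→1320, (C,nl_idx)→2100, (C,merge)→3480, (A,merge)→3720, (C,hash)→5520, (C,nl)→18060 …(+1); best=1320 via (A,hash)
  {AD}: card=300; try (D,hash)→320, (A,merge)→560, (D,merge)→600, (A,hash)→760, (A,nl)→1220, (D,nl)→1260; best=320 via (D,hash)
  {DF}: card=100; try (F,nl_idx)→300, (D,hash)→1200, (F,merge)→5140, (D,merge)→5620, (F,hash)→9040, (F,nl)→10020 …(+1); best=300 via (F,nl_idx)
  {BCE}: card=22500; try (C,hash)→7400, (C,merge)→7700, (E,hash)→11900, (C,nl_idx)→26900, (C,nl)→91700, (E,merge)→108350 …(+1); best=7400 via (C,hash)
  {ABC}: card=37500; try (B,hash)→4220, (A,hash)→10220, (B,merge)→20120, (A,merge)→107420, (B,nl)→151320, (A,nl)→452000; best=4220 via (B,hash)
  {ACD}: card=7500; try (D,hash)→3020, (C,hash)→6020, (C,merge)→6320, (C,nl_idx)→10520, (D,merge)→19440, (D,nl)→31320 …(+1); best=3020 via (D,hash)
  {ADF}: card=1500; try (A,hash)→1120, (A,merge)→1520, (F,nl_idx)→4520, (A,nl)→6300, (F,merge)→8320, (F,hash)→9620 …(+1); best=1120 via (A,hash)
  {ABCE}: card=112500; try (A,hash)→30620, (E,hash)→44120, (A,merge)→367820, (E,merge)→643070, (A,nl)→1357400, (E,nl)→5629220; best=30620 via (A,hash)
  {ABCD}: card=187500; try (B,hash)→11920, (D,hash)→41920, (B,merge)→108820, (D,merge)→641840, (B,nl)→753020, (D,nl)→754220; best=11920 via (B,hash)
  {ACDF}: card=37500; try (C,hash)→8020, (F,hash)→19520, (C,merge)→22120, (C,nl_idx)→52120, (F,nl_idx)→108020, (F,merge)→113020 …(+2); best=8020 via (C,hash)
  {ABCDE}: card=562500; try (D,hash)→143320, (E,hash)→201820, (D,merge)→2055740, (D,nl)→2280620, (E,merge)→3575770, (E,nl)→28136920; best=143320 via (D,hash)
  {ABCDF}: card=937500; try (B,hash)→46920, (F,hash)→208420, (B,merge)→646320, (F,nl_idx)→2636920, (F,merge)→3579420, (B,nl)→3758020 …(+1); best=46920 via (B,hash)
  {ABCDEF}: card=2812500; try (F,hash)→714820, (E,hash)→986820, (F,nl_idx)→8018320, (F,merge)→11960820, (E,merge)→19735770, (E,nl)→140671920 …(+1); best=714820 via (F,hash)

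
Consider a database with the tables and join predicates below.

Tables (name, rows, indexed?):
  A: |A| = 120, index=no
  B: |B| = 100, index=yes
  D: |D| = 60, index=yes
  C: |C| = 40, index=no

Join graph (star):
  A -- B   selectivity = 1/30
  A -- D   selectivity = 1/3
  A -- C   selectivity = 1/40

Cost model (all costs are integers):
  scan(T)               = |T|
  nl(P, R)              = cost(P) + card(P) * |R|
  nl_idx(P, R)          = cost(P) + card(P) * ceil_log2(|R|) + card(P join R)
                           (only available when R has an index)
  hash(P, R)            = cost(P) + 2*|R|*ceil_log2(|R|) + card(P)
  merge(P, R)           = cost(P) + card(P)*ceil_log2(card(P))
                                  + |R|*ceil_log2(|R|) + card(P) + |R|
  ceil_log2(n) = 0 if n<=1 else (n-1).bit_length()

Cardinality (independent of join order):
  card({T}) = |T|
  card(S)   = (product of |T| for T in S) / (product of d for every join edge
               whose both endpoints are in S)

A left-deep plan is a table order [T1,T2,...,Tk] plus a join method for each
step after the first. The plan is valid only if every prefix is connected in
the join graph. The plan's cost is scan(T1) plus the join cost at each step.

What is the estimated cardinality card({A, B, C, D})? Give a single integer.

Tables in S: A(120), B(100), C(40), D(60)
Edges inside S: A-B(d=30), A-D(d=3), A-C(d=40)
numerator = 120 * 100 * 40 * 60 = 28800000
denominator = 30 * 3 * 40 = 3600
card(S) = 28800000 / 3600 = 8000

8000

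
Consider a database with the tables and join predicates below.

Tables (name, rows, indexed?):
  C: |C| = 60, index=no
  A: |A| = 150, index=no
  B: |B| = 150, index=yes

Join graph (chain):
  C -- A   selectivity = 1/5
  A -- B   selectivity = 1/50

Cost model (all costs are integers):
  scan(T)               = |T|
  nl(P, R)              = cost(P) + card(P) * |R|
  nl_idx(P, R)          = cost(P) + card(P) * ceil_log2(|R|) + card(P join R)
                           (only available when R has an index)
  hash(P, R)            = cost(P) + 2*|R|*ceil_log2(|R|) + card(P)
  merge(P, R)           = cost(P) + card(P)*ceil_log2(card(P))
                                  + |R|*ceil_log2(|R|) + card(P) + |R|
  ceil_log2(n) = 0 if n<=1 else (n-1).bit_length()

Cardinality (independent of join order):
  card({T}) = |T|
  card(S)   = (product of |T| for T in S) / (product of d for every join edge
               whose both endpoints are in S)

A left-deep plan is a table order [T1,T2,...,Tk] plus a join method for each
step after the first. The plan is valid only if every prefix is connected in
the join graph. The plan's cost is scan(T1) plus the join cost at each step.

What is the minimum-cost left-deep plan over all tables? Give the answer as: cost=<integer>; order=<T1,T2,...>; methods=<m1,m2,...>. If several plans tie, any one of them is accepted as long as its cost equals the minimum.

Selinger DP (subsets sized 1..n):
  {C}: scan cost=60, card=60
  {A}: scan cost=150, card=150
  {B}: scan cost=150, card=150
  {AC}: card=1800; try (C,hash)→1020, (A,merge)→1830, (C,merge)→1920, (A,hash)→2520, (A,nl)→9060, (C,nl)→9150; best=1020 via (C,hash)
  {AB}: card=450; try (B,nl_idx)→1800, (B,hash)→2700, (A,hash)→2700, (B,merge)→2850, (A,merge)→2850, (B,nl)→22650 …(+1); best=1800 via (B,nl_idx)
  {ABC}: card=5400; try (C,hash)→2970, (B,hash)→5220, (C,merge)→6720, (B,nl_idx)→20820, (B,merge)→23970, (C,nl)→28800 …(+1); best=2970 via (C,hash)

cost=2970; order=A,B,C; methods=nl_idx,hash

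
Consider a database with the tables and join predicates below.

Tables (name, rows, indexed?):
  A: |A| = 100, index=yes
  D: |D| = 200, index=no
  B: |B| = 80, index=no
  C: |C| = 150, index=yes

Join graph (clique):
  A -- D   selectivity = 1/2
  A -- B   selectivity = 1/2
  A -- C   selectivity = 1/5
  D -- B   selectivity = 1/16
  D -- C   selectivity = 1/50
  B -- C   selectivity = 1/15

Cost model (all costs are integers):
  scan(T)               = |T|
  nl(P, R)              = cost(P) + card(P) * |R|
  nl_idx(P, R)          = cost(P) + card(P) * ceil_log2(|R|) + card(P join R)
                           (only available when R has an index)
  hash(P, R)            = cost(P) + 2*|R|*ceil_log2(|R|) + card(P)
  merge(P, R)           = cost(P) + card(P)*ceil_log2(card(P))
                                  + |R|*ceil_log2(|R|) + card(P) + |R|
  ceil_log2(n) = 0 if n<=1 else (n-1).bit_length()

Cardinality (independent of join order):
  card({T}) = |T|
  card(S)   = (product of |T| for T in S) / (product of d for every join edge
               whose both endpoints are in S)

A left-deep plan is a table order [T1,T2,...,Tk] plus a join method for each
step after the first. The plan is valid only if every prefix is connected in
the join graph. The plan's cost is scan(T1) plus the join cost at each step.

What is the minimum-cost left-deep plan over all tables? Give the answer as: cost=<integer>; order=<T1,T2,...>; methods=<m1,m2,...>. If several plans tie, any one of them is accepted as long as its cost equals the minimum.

cost=5720; order=D,C,B,A; methods=nl_idx,hash,hash

Selinger DP (subsets sized 1..n):
  {A}: scan cost=100, card=100
  {D}: scan cost=200, card=200
  {B}: scan cost=80, card=80
  {C}: scan cost=150, card=150
  {AD}: card=10000; try (A,hash)→1800, (D,merge)→2700, (A,merge)→2800, (D,hash)→3400, (A,nl_idx)→11600, (D,nl)→20100 …(+1); best=1800 via (A,hash)
  {AB}: card=4000; try (B,hash)→1320, (A,merge)→1520, (B,merge)→1540, (A,hash)→1560, (A,nl_idx)→4640, (A,nl)→8080 …(+1); best=1320 via (B,hash)
  {AC}: card=3000; try (A,hash)→1700, (C,merge)→2250, (A,merge)→2300, (C,hash)→2600, (C,nl_idx)→3900, (A,nl_idx)→4200 …(+2); best=1700 via (A,hash)
  {BD}: card=1000; try (B,hash)→1520, (D,merge)→2520, (B,merge)→2640, (D,hash)→3360, (D,nl)→16080, (B,nl)→16200; best=1520 via (B,hash)
  {CD}: card=600; try (C,nl_idx)→2400, (C,hash)→2800, (D,merge)→3300, (C,merge)→3350, (D,hash)→3500, (D,nl)→30150 …(+1); best=2400 via (C,nl_idx)
  {BC}: card=800; try (B,hash)→1420, (C,nl_idx)→1520, (C,merge)→2070, (B,merge)→2140, (C,hash)→2560, (C,nl)→12080 …(+1); best=1420 via (B,hash)
  {ABD}: card=25000; try (A,hash)→3920, (D,hash)→8520, (B,hash)→12920, (A,merge)→13320, (A,nl_idx)→33520, (D,merge)→55120 …(+4); best=3920 via (A,hash)
  {ACD}: card=6000; try (A,hash)→4400, (D,hash)→7900, (A,merge)→9800, (A,nl_idx)→12600, (C,hash)→14200, (D,merge)→42500 …(+5); best=4400 via (A,hash)
  {ABC}: card=8000; try (A,hash)→3620, (B,hash)→5820, (C,hash)→7720, (A,merge)→11020, (A,nl_idx)→15020, (C,nl_idx)→41320 …(+5); best=3620 via (A,hash)
  {BCD}: card=200; try (B,hash)→4120, (C,hash)→4920, (D,hash)→5420, (B,merge)→9640, (C,nl_idx)→9720, (D,merge)→12020 …(+4); best=4120 via (B,hash)
  {ABCD}: card=1000; try (A,hash)→5720, (A,nl_idx)→6520, (A,merge)→6720, (B,hash)→11520, (D,hash)→14820, (A,nl)→24120 …(+8); best=5720 via (A,hash)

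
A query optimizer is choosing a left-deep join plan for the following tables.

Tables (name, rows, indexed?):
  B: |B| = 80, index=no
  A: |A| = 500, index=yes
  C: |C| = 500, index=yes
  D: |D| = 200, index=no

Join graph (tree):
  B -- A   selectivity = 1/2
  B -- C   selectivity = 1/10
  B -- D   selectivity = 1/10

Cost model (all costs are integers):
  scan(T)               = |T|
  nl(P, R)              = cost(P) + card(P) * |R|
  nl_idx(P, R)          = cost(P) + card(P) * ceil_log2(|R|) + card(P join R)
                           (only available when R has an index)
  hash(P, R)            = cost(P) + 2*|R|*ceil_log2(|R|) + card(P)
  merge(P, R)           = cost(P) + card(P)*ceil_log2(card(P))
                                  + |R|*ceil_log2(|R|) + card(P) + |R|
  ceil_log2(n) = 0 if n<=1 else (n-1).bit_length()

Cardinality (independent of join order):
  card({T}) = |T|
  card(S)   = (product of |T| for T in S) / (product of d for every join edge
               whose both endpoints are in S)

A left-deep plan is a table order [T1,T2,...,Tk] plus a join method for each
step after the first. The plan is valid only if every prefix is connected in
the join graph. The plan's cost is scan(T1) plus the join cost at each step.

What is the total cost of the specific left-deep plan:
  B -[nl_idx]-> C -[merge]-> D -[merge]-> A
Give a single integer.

step 1: scan B: cost=80, card=80
step 2: join C via nl_idx
    card(P join C) = 80*500/(10) = 4000
    cost = 80 + 80*9 + 4000 = 4800
step 3: join D via merge
    card(P join D) = 4000*200/(10) = 80000
    cost = 4800 + 4000*12 + 200*8 + 4000 + 200 = 58600
step 4: join A via merge
    card(P join A) = 80000*500/(2) = 20000000
    cost = 58600 + 80000*17 + 500*9 + 80000 + 500 = 1503600

1503600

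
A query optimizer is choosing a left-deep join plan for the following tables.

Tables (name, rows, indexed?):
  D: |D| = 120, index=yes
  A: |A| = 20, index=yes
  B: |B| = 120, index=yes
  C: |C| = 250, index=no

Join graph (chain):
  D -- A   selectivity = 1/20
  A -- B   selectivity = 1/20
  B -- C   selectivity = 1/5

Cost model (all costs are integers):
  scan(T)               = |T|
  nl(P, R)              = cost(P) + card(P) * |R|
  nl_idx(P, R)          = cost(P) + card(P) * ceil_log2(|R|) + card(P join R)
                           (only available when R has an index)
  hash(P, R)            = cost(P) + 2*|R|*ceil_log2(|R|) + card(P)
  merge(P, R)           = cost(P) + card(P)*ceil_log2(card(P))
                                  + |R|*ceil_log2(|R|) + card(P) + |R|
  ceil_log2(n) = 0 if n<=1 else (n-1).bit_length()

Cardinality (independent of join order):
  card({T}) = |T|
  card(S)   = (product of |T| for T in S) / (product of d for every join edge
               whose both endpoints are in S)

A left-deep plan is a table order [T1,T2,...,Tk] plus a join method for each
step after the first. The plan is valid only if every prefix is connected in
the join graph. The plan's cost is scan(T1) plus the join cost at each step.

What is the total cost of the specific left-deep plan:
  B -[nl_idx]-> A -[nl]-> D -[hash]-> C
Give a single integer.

19960

step 1: scan B: cost=120, card=120
step 2: join A via nl_idx
    card(P join A) = 120*20/(20) = 120
    cost = 120 + 120*5 + 120 = 840
step 3: join D via nl
    card(P join D) = 120*120/(20) = 720
    cost = 840 + 120*120 = 15240
step 4: join C via hash
    card(P join C) = 720*250/(5) = 36000
    cost = 15240 + 2*250*8 + 720 = 19960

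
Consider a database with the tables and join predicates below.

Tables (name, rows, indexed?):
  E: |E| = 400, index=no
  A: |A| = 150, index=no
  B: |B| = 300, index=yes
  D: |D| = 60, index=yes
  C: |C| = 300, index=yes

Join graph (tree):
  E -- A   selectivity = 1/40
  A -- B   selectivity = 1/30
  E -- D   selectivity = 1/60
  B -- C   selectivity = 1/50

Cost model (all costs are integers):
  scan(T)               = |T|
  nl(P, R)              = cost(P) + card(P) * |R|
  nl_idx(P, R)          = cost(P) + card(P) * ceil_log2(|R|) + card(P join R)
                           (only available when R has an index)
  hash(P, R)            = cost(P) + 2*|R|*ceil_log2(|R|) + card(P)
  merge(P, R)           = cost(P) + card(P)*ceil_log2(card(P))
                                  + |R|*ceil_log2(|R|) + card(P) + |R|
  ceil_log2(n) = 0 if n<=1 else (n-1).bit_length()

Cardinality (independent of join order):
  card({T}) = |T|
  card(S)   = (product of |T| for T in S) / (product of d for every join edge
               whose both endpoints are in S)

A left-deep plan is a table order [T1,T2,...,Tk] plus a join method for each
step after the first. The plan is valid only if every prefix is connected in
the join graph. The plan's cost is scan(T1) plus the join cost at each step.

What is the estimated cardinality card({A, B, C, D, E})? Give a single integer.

Tables in S: A(150), B(300), C(300), D(60), E(400)
Edges inside S: E-A(d=40), A-B(d=30), E-D(d=60), B-C(d=50)
numerator = 150 * 300 * 300 * 60 * 400 = 324000000000
denominator = 40 * 30 * 60 * 50 = 3600000
card(S) = 324000000000 / 3600000 = 90000

90000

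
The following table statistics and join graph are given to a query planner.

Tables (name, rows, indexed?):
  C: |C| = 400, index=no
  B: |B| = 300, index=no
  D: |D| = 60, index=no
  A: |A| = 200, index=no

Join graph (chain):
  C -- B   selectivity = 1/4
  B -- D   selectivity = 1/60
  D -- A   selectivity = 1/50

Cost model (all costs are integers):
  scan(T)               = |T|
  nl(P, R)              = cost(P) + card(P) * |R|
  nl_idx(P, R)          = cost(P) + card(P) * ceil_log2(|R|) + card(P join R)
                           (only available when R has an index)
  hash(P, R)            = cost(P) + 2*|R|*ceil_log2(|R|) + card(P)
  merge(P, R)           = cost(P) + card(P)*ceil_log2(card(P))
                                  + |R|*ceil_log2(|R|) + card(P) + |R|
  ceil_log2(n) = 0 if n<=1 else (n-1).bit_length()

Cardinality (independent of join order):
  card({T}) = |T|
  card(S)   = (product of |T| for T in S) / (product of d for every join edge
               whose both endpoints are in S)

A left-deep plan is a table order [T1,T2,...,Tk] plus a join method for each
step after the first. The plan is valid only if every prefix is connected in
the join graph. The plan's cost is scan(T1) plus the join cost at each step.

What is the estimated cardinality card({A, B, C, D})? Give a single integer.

120000

Tables in S: A(200), B(300), C(400), D(60)
Edges inside S: C-B(d=4), B-D(d=60), D-A(d=50)
numerator = 200 * 300 * 400 * 60 = 1440000000
denominator = 4 * 60 * 50 = 12000
card(S) = 1440000000 / 12000 = 120000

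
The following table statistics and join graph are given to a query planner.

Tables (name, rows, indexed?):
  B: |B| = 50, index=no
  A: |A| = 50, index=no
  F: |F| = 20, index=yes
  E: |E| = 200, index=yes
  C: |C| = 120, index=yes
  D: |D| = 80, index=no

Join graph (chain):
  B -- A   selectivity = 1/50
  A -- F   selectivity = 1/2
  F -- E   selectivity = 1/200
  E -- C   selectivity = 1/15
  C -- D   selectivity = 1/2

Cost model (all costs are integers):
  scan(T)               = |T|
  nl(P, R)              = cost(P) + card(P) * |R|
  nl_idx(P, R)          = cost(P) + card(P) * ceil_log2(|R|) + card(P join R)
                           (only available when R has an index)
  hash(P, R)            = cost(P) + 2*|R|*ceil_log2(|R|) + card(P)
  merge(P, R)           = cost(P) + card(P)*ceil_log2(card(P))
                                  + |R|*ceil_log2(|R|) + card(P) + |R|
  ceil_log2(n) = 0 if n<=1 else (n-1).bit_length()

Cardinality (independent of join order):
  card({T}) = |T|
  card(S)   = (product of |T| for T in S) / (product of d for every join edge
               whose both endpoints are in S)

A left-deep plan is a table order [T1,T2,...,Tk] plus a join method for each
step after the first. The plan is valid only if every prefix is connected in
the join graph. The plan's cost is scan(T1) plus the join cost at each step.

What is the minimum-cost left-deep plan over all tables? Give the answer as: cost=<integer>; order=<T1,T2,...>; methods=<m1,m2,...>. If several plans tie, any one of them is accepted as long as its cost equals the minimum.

cost=9070; order=F,E,A,B,C,D; methods=nl_idx,merge,hash,hash,hash

Selinger DP (subsets sized 1..n):
  {B}: scan cost=50, card=50
  {A}: scan cost=50, card=50
  {F}: scan cost=20, card=20
  {E}: scan cost=200, card=200
  {C}: scan cost=120, card=120
  {D}: scan cost=80, card=80
  {AB}: card=50; try (B,hash)→700, (A,hash)→700, (B,merge)→750, (A,merge)→750, (B,nl)→2550, (A,nl)→2550; best=700 via (B,hash)
  {AF}: card=500; try (F,hash)→300, (A,merge)→490, (F,merge)→520, (A,hash)→640, (F,nl_idx)→800, (A,nl)→1020 …(+1); best=300 via (F,hash)
  {EF}: card=20; try (E,nl_idx)→200, (F,hash)→600, (F,nl_idx)→1220, (E,merge)→1940, (F,merge)→2120, (E,hash)→3240 …(+2); best=200 via (E,nl_idx)
  {CE}: card=1600; try (C,hash)→2080, (E,nl_idx)→2680, (E,merge)→2880, (C,merge)→2960, (C,nl_idx)→3200, (E,hash)→3440 …(+2); best=2080 via (C,hash)
  {CD}: card=4800; try (D,hash)→1360, (C,merge)→1680, (D,merge)→1720, (C,hash)→1840, (C,nl_idx)→5440, (C,nl)→9680 …(+1); best=1360 via (D,hash)
  {ABF}: card=500; try (F,hash)→950, (F,merge)→1170, (B,hash)→1400, (F,nl_idx)→1450, (F,nl)→1700, (B,merge)→5650 …(+1); best=950 via (F,hash)
  {AEF}: card=500; try (A,merge)→670, (A,hash)→820, (A,nl)→1200, (E,hash)→4000, (E,nl_idx)→4800, (E,merge)→7100 …(+1); best=670 via (A,merge)
  {CEF}: card=160; try (C,nl_idx)→500, (C,merge)→1280, (C,hash)→1900, (C,nl)→2600, (F,hash)→3880, (F,nl_idx)→10240 …(+2); best=500 via (C,nl_idx)
  {CDE}: card=64000; try (D,hash)→4800, (E,hash)→9360, (D,merge)→21920, (E,merge)→70360, (E,nl_idx)→103760, (D,nl)→130080 …(+1); best=4800 via (D,hash)
  {ABEF}: card=500; try (B,hash)→1770, (E,hash)→4650, (E,nl_idx)→5450, (B,merge)→6020, (E,merge)→7750, (B,nl)→25670 …(+1); best=1770 via (B,hash)
  {ACEF}: card=4000; try (A,hash)→1260, (A,merge)→2290, (C,hash)→2850, (C,merge)→6630, (C,nl_idx)→8170, (A,nl)→8500 …(+1); best=1260 via (A,hash)
  {CDEF}: card=6400; try (D,hash)→1780, (D,merge)→2580, (D,nl)→13300, (F,hash)→69000, (F,nl_idx)→331200, (F,merge)→1092920 …(+1); best=1780 via (D,hash)
  {ABCEF}: card=4000; try (C,hash)→3950, (B,hash)→5860, (C,merge)→7730, (C,nl_idx)→9270, (B,merge)→53610, (C,nl)→61770 …(+1); best=3950 via (C,hash)
  {ACDEF}: card=160000; try (D,hash)→6380, (A,hash)→8780, (D,merge)→53900, (A,merge)→91730, (D,nl)→321260, (A,nl)→321780; best=6380 via (D,hash)
  {ABCDEF}: card=160000; try (D,hash)→9070, (D,merge)→56590, (B,hash)→166980, (D,nl)→323950, (B,merge)→3046730, (B,nl)→8006380; best=9070 via (D,hash)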